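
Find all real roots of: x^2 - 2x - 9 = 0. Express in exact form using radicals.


Using the quadratic formula: x = (-b ± sqrt(b^2 - 4ac)) / (2a)
Here a = 1, b = -2, c = -9
Discriminant = b^2 - 4ac = (-2)^2 - 4(1)(-9) = 4 + 36 = 40
Since discriminant = 40 > 0, there are two real roots.
x = (2 ± 2*sqrt(10)) / 2
Simplifying: x = 1 ± sqrt(10)
Numerically: x ≈ 4.1623 or x ≈ -2.1623

x = 1 + sqrt(10) or x = 1 - sqrt(10)


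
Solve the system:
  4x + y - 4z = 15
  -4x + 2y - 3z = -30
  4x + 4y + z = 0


Using Cramer's rule. Expand each determinant along the first row.
D  = 4*[2*1 - (-3)*4] - 1*[(-4)*1 - (-3)*4] + (-4)*[(-4)*4 - 2*4]
  = 4*(14) - 1*(8) + (-4)*(-24) = 144
Dx = 15*[2*1 - (-3)*4] - 1*[(-30)*1 - (-3)*0] + (-4)*[(-30)*4 - 2*0]
  = 15*(14) - 1*(-30) + (-4)*(-120) = 720
Dy = 4*[(-30)*1 - (-3)*0] - 15*[(-4)*1 - (-3)*4] + (-4)*[(-4)*0 - (-30)*4]
  = 4*(-30) - 15*(8) + (-4)*(120) = -720
Dz = 4*[2*0 - (-30)*4] - 1*[(-4)*0 - (-30)*4] + 15*[(-4)*4 - 2*4]
  = 4*(120) - 1*(120) + 15*(-24) = 0
x = Dx/D = 720/144 = 5, y = Dy/D = -720/144 = -5, z = Dz/D = 0/144 = 0
Check eq1: (4)(5) + (1)(-5) + (-4)(0) = 15 = 15 ✓
Check eq2: (-4)(5) + (2)(-5) + (-3)(0) = -30 = -30 ✓
Check eq3: (4)(5) + (4)(-5) + (1)(0) = 0 = 0 ✓

x = 5, y = -5, z = 0


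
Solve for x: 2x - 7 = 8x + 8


Starting with: 2x - 7 = 8x + 8
Move all x terms to left: (2 - 8)x = 8 + 7
Simplify: -6x = 15
Divide both sides by -6: x = -5/2

x = -5/2


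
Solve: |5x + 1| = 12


An absolute value equation |expr| = 12 gives two cases:
Case 1: 5x + 1 = 12
  5x = 11, so x = 11/5
Case 2: 5x + 1 = -12
  5x = -13, so x = -13/5

x = -13/5, x = 11/5


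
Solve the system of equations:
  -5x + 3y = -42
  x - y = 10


Using Cramer's rule:
Determinant D = (-5)(-1) - (1)(3) = 5 - 3 = 2
Dx = (-42)(-1) - (10)(3) = 42 - 30 = 12
Dy = (-5)(10) - (1)(-42) = -50 + 42 = -8
x = Dx/D = 12/2 = 6
y = Dy/D = -8/2 = -4

x = 6, y = -4


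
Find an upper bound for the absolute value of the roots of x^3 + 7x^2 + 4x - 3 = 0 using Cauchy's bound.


Cauchy's bound: all roots r satisfy |r| <= 1 + max(|a_i/a_n|) for i = 0,...,n-1
where a_n is the leading coefficient.

Coefficients: [1, 7, 4, -3]
Leading coefficient a_n = 1
Ratios |a_i/a_n|: 7, 4, 3
Maximum ratio: 7
Cauchy's bound: |r| <= 1 + 7 = 8

Upper bound = 8


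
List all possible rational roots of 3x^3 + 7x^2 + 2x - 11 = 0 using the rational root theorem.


Rational root theorem: possible roots are ±p/q where:
  p divides the constant term (-11): p ∈ {1, 11}
  q divides the leading coefficient (3): q ∈ {1, 3}

All possible rational roots: -11, -11/3, -1, -1/3, 1/3, 1, 11/3, 11

-11, -11/3, -1, -1/3, 1/3, 1, 11/3, 11


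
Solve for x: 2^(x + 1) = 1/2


Express both sides with the same base.
1/2 = 2^(-1)
Since the bases match, equate exponents: x + 1 = -1
So x = -1 - (1) = -2

x = -2


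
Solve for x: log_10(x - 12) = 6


Convert to exponential form: x - 12 = 10^6 = 1000000
x = 1000000 + 12 = 1000012
Check: log_10(1000012 - 12) = log_10(1000000) = log_10(1000000) = 6 ✓

x = 1000012


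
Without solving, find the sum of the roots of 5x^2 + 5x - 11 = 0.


By Vieta's formulas for ax^2 + bx + c = 0:
  Sum of roots = -b/a
  Product of roots = c/a

Here a = 5, b = 5, c = -11
Sum = -(5)/5 = -1
Product = -11/5 = -11/5

Sum = -1


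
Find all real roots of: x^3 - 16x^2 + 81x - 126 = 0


Let p(x) = x^3 - 16x^2 + 81x - 126. By the rational root theorem (leading coefficient 1), any rational root is an integer divisor of 126: try ±1, ±2, ... in turn.
Test x = 1: value = -60 ≠ 0.
Test x = -1: value = -224 ≠ 0.
Test x = 2: value = -20 ≠ 0.
Test x = -2: value = -360 ≠ 0.
Test x = 3: value = 0 ✓, so (x - 3) is a factor.
Synthetic division by (x - 3): bring down 1; 1(3) - 16 = -13; (-13)(3) + 81 = 42; 42(3) - 126 = 0 → quotient x^2 - 13x + 42, remainder 0.
Solve the quadratic x^2 - 13x + 42 = 0: discriminant = (-13)^2 - 4(1)(42) = 169 - 168 = 1.
sqrt(1) = 1, so x = (13 ± 1)/2: x = 7 or x = 6.

x = 3, x = 6, x = 7


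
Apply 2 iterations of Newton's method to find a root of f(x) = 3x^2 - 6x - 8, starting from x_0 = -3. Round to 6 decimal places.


Newton's method: x_(n+1) = x_n - f(x_n)/f'(x_n)
f(x) = 3x^2 - 6x - 8
f'(x) = 6x - 6

Iteration 1:
  f(-3.000000) = 37.000000
  f'(-3.000000) = -24.000000
  x_1 = -3.000000 - (37.000000)/(-24.000000) = -1.458333

Iteration 2:
  f(-1.458333) = 7.130208
  f'(-1.458333) = -14.750000
  x_2 = -1.458333 - (7.130208)/(-14.750000) = -0.974929

x_2 = -0.974929


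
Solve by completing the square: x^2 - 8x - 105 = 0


Start: x^2 - 8x - 105 = 0
Move constant: x^2 - 8x = 105
Half of -8 is -4, squared is 16
Add 16 to both sides: x^2 - 8x + 16 = 121
(x - 4)^2 = 121
x - 4 = ±11
x = 4 + 11 = 15 or x = 4 - 11 = -7

x = -7, x = 15


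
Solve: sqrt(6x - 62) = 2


Square both sides: 6x - 62 = 2^2 = 4
6x = 4 + 62 = 66
x = 11
Check: sqrt(6*11 - 62) = sqrt(4) = 2 ✓

x = 11


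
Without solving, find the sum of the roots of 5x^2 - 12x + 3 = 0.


By Vieta's formulas for ax^2 + bx + c = 0:
  Sum of roots = -b/a
  Product of roots = c/a

Here a = 5, b = -12, c = 3
Sum = -(-12)/5 = 12/5
Product = 3/5 = 3/5

Sum = 12/5


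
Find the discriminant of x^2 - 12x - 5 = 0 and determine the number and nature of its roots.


For ax^2 + bx + c = 0, discriminant D = b^2 - 4ac
Here a = 1, b = -12, c = -5
D = (-12)^2 - 4(1)(-5) = 144 + 20 = 164

D = 164 > 0 but not a perfect square
The equation has 2 distinct real irrational roots.

Discriminant = 164, 2 distinct real irrational roots


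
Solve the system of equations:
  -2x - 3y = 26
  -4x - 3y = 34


Using Cramer's rule:
Determinant D = (-2)(-3) - (-4)(-3) = 6 - 12 = -6
Dx = (26)(-3) - (34)(-3) = -78 + 102 = 24
Dy = (-2)(34) - (-4)(26) = -68 + 104 = 36
x = Dx/D = 24/-6 = -4
y = Dy/D = 36/-6 = -6

x = -4, y = -6


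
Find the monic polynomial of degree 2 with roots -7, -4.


A monic polynomial with roots -7, -4 is:
p(x) = (x + 7)(x + 4)
After multiplying by (x + 7): x + 7
After multiplying by (x + 4): x^2 + 11x + 28

x^2 + 11x + 28


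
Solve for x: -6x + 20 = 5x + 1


Starting with: -6x + 20 = 5x + 1
Move all x terms to left: (-6 - 5)x = 1 - 20
Simplify: -11x = -19
Divide both sides by -11: x = 19/11

x = 19/11


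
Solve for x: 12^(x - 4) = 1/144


Express both sides with the same base.
1/144 = 12^(-2)
Since the bases match, equate exponents: x - 4 = -2
So x = -2 - (-4) = 2

x = 2


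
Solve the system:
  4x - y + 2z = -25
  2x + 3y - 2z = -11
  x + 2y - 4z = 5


Using Cramer's rule. Expand each determinant along the first row.
D  = 4*[3*(-4) - (-2)*2] - (-1)*[2*(-4) - (-2)*1] + 2*[2*2 - 3*1]
  = 4*(-8) - (-1)*(-6) + 2*(1) = -36
Dx = (-25)*[3*(-4) - (-2)*2] - (-1)*[(-11)*(-4) - (-2)*5] + 2*[(-11)*2 - 3*5]
  = (-25)*(-8) - (-1)*(54) + 2*(-37) = 180
Dy = 4*[(-11)*(-4) - (-2)*5] - (-25)*[2*(-4) - (-2)*1] + 2*[2*5 - (-11)*1]
  = 4*(54) - (-25)*(-6) + 2*(21) = 108
Dz = 4*[3*5 - (-11)*2] - (-1)*[2*5 - (-11)*1] + (-25)*[2*2 - 3*1]
  = 4*(37) - (-1)*(21) + (-25)*(1) = 144
x = Dx/D = 180/-36 = -5, y = Dy/D = 108/-36 = -3, z = Dz/D = 144/-36 = -4
Check eq1: (4)(-5) + (-1)(-3) + (2)(-4) = -25 = -25 ✓
Check eq2: (2)(-5) + (3)(-3) + (-2)(-4) = -11 = -11 ✓
Check eq3: (1)(-5) + (2)(-3) + (-4)(-4) = 5 = 5 ✓

x = -5, y = -3, z = -4


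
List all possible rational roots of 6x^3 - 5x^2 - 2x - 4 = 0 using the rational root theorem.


Rational root theorem: possible roots are ±p/q where:
  p divides the constant term (-4): p ∈ {1, 2, 4}
  q divides the leading coefficient (6): q ∈ {1, 2, 3, 6}

All possible rational roots: -4, -2, -4/3, -1, -2/3, -1/2, -1/3, -1/6, 1/6, 1/3, 1/2, 2/3, 1, 4/3, 2, 4

-4, -2, -4/3, -1, -2/3, -1/2, -1/3, -1/6, 1/6, 1/3, 1/2, 2/3, 1, 4/3, 2, 4


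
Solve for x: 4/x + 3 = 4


Subtract 3 from both sides: 4/x = 1
Multiply both sides by x: 4 = 1 * x
Divide by 1: x = 4

x = 4


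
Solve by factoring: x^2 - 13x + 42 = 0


We need two numbers that multiply to 42 and add to -13.
Those numbers are -7 and -6 (since (-7) * (-6) = 42 and (-7) + (-6) = -13).
So x^2 - 13x + 42 = (x - 7)(x - 6) = 0
Setting each factor to zero: x = 7 or x = 6

x = 6, x = 7


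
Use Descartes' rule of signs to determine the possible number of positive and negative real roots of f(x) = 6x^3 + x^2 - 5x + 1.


Descartes' rule of signs:

For positive roots, count sign changes in f(x) = 6x^3 + x^2 - 5x + 1:
Signs of coefficients: +, +, -, +
Number of sign changes: 2
Possible positive real roots: 2, 0

For negative roots, examine f(-x) = -6x^3 + x^2 + 5x + 1:
Signs of coefficients: -, +, +, +
Number of sign changes: 1
Possible negative real roots: 1

Positive roots: 2 or 0; Negative roots: 1


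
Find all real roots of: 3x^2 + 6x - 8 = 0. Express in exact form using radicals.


Using the quadratic formula: x = (-b ± sqrt(b^2 - 4ac)) / (2a)
Here a = 3, b = 6, c = -8
Discriminant = b^2 - 4ac = 6^2 - 4(3)(-8) = 36 + 96 = 132
Since discriminant = 132 > 0, there are two real roots.
x = (-6 ± 2*sqrt(33)) / 6
Simplifying: x = (-3 ± sqrt(33)) / 3
Numerically: x ≈ 0.9149 or x ≈ -2.9149

x = (-3 + sqrt(33)) / 3 or x = (-3 - sqrt(33)) / 3


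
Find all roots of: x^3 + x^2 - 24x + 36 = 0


Let p(x) = x^3 + x^2 - 24x + 36. By the rational root theorem (leading coefficient 1), any rational root is an integer divisor of 36: try ±1, ±2, ... in turn.
Test x = 1: value = 14 ≠ 0.
Test x = -1: value = 60 ≠ 0.
Test x = 2: value = 0 ✓, so (x - 2) is a factor.
Synthetic division by (x - 2): bring down 1; 1(2) + 1 = 3; 3(2) - 24 = -18; (-18)(2) + 36 = 0 → quotient x^2 + 3x - 18, remainder 0.
Solve the quadratic x^2 + 3x - 18 = 0: discriminant = 3^2 - 4(1)(-18) = 9 + 72 = 81.
sqrt(81) = 9, so x = (-3 ± 9)/2: x = 3 or x = -6.
Collecting all roots found:

x = -6, x = 2, x = 3


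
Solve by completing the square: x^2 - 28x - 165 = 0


Start: x^2 - 28x - 165 = 0
Move constant: x^2 - 28x = 165
Half of -28 is -14, squared is 196
Add 196 to both sides: x^2 - 28x + 196 = 361
(x - 14)^2 = 361
x - 14 = ±19
x = 14 + 19 = 33 or x = 14 - 19 = -5

x = -5, x = 33


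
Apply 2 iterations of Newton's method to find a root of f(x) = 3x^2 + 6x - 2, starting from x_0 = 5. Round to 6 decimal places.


Newton's method: x_(n+1) = x_n - f(x_n)/f'(x_n)
f(x) = 3x^2 + 6x - 2
f'(x) = 6x + 6

Iteration 1:
  f(5.000000) = 103.000000
  f'(5.000000) = 36.000000
  x_1 = 5.000000 - (103.000000)/(36.000000) = 2.138889

Iteration 2:
  f(2.138889) = 24.557870
  f'(2.138889) = 18.833333
  x_2 = 2.138889 - (24.557870)/(18.833333) = 0.834931

x_2 = 0.834931


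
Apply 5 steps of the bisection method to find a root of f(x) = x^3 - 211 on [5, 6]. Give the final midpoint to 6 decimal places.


f(x) = x^3 - 211
f(5) = -86 < 0
f(6) = 5 > 0

Step 1: midpoint = (5.000000 + 6.000000)/2 = 5.500000
  f(5.500000) = -44.625000
  f(mid) < 0, so root is in [5.500000, 6.000000]

Step 2: midpoint = (5.500000 + 6.000000)/2 = 5.750000
  f(5.750000) = -20.890625
  f(mid) < 0, so root is in [5.750000, 6.000000]

Step 3: midpoint = (5.750000 + 6.000000)/2 = 5.875000
  f(5.875000) = -8.220703
  f(mid) < 0, so root is in [5.875000, 6.000000]

Step 4: midpoint = (5.875000 + 6.000000)/2 = 5.937500
  f(5.937500) = -1.679932
  f(mid) < 0, so root is in [5.937500, 6.000000]

Step 5: midpoint = (5.937500 + 6.000000)/2 = 5.968750
  f(5.968750) = 1.642548
  f(mid) > 0, so root is in [5.937500, 5.968750]

midpoint = 5.968750


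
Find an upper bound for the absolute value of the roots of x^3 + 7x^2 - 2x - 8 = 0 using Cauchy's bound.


Cauchy's bound: all roots r satisfy |r| <= 1 + max(|a_i/a_n|) for i = 0,...,n-1
where a_n is the leading coefficient.

Coefficients: [1, 7, -2, -8]
Leading coefficient a_n = 1
Ratios |a_i/a_n|: 7, 2, 8
Maximum ratio: 8
Cauchy's bound: |r| <= 1 + 8 = 9

Upper bound = 9


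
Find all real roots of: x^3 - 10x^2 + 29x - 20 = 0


Let p(x) = x^3 - 10x^2 + 29x - 20. By the rational root theorem (leading coefficient 1), any rational root is an integer divisor of 20: try ±1, ±2, ... in turn.
Test x = 1: value = 0 ✓, so (x - 1) is a factor.
Synthetic division by (x - 1): bring down 1; 1(1) - 10 = -9; (-9)(1) + 29 = 20; 20(1) - 20 = 0 → quotient x^2 - 9x + 20, remainder 0.
Solve the quadratic x^2 - 9x + 20 = 0: discriminant = (-9)^2 - 4(1)(20) = 81 - 80 = 1.
sqrt(1) = 1, so x = (9 ± 1)/2: x = 5 or x = 4.

x = 1, x = 4, x = 5


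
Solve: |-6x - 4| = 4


An absolute value equation |expr| = 4 gives two cases:
Case 1: -6x - 4 = 4
  -6x = 8, so x = -4/3
Case 2: -6x - 4 = -4
  -6x = 0, so x = 0

x = -4/3, x = 0


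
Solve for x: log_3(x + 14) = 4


Convert to exponential form: x + 14 = 3^4 = 81
x = 81 - 14 = 67
Check: log_3(67 + 14) = log_3(81) = log_3(81) = 4 ✓

x = 67


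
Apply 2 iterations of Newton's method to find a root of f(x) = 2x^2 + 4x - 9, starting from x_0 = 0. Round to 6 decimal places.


Newton's method: x_(n+1) = x_n - f(x_n)/f'(x_n)
f(x) = 2x^2 + 4x - 9
f'(x) = 4x + 4

Iteration 1:
  f(0.000000) = -9.000000
  f'(0.000000) = 4.000000
  x_1 = 0.000000 - (-9.000000)/(4.000000) = 2.250000

Iteration 2:
  f(2.250000) = 10.125000
  f'(2.250000) = 13.000000
  x_2 = 2.250000 - (10.125000)/(13.000000) = 1.471154

x_2 = 1.471154


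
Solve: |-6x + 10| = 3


An absolute value equation |expr| = 3 gives two cases:
Case 1: -6x + 10 = 3
  -6x = -7, so x = 7/6
Case 2: -6x + 10 = -3
  -6x = -13, so x = 13/6

x = 7/6, x = 13/6


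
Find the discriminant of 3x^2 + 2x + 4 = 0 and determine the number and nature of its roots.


For ax^2 + bx + c = 0, discriminant D = b^2 - 4ac
Here a = 3, b = 2, c = 4
D = (2)^2 - 4(3)(4) = 4 - 48 = -44

D = -44 < 0
The equation has no real roots (2 complex conjugate roots).

Discriminant = -44, no real roots (2 complex conjugate roots)


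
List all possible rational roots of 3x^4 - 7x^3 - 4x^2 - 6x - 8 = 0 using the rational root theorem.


Rational root theorem: possible roots are ±p/q where:
  p divides the constant term (-8): p ∈ {1, 2, 4, 8}
  q divides the leading coefficient (3): q ∈ {1, 3}

All possible rational roots: -8, -4, -8/3, -2, -4/3, -1, -2/3, -1/3, 1/3, 2/3, 1, 4/3, 2, 8/3, 4, 8

-8, -4, -8/3, -2, -4/3, -1, -2/3, -1/3, 1/3, 2/3, 1, 4/3, 2, 8/3, 4, 8


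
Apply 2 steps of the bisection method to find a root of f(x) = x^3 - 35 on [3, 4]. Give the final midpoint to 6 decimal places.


f(x) = x^3 - 35
f(3) = -8 < 0
f(4) = 29 > 0

Step 1: midpoint = (3.000000 + 4.000000)/2 = 3.500000
  f(3.500000) = 7.875000
  f(mid) > 0, so root is in [3.000000, 3.500000]

Step 2: midpoint = (3.000000 + 3.500000)/2 = 3.250000
  f(3.250000) = -0.671875
  f(mid) < 0, so root is in [3.250000, 3.500000]

midpoint = 3.250000


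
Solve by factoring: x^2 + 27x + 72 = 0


We need two numbers that multiply to 72 and add to 27.
Those numbers are 24 and 3 (since 24 * 3 = 72 and 24 + 3 = 27).
So x^2 + 27x + 72 = (x + 24)(x + 3) = 0
Setting each factor to zero: x = -24 or x = -3

x = -24, x = -3


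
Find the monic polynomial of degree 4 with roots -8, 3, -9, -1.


A monic polynomial with roots -8, 3, -9, -1 is:
p(x) = (x + 8)(x - 3)(x + 9)(x + 1)
After multiplying by (x + 8): x + 8
After multiplying by (x - 3): x^2 + 5x - 24
After multiplying by (x + 9): x^3 + 14x^2 + 21x - 216
After multiplying by (x + 1): x^4 + 15x^3 + 35x^2 - 195x - 216

x^4 + 15x^3 + 35x^2 - 195x - 216


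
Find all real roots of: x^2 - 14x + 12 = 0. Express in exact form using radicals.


Using the quadratic formula: x = (-b ± sqrt(b^2 - 4ac)) / (2a)
Here a = 1, b = -14, c = 12
Discriminant = b^2 - 4ac = (-14)^2 - 4(1)(12) = 196 - 48 = 148
Since discriminant = 148 > 0, there are two real roots.
x = (14 ± 2*sqrt(37)) / 2
Simplifying: x = 7 ± sqrt(37)
Numerically: x ≈ 13.0828 or x ≈ 0.9172

x = 7 + sqrt(37) or x = 7 - sqrt(37)


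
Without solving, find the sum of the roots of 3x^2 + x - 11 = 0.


By Vieta's formulas for ax^2 + bx + c = 0:
  Sum of roots = -b/a
  Product of roots = c/a

Here a = 3, b = 1, c = -11
Sum = -(1)/3 = -1/3
Product = -11/3 = -11/3

Sum = -1/3


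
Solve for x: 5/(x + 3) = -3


Multiply both sides by (x + 3): 5 = -3(x + 3)
Distribute: 5 = -3x - 9
-3x = 5 + 9 = 14
x = -14/3

x = -14/3


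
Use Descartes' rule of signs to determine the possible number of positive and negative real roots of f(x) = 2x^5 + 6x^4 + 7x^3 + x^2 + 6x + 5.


Descartes' rule of signs:

For positive roots, count sign changes in f(x) = 2x^5 + 6x^4 + 7x^3 + x^2 + 6x + 5:
Signs of coefficients: +, +, +, +, +, +
Number of sign changes: 0
Possible positive real roots: 0

For negative roots, examine f(-x) = -2x^5 + 6x^4 - 7x^3 + x^2 - 6x + 5:
Signs of coefficients: -, +, -, +, -, +
Number of sign changes: 5
Possible negative real roots: 5, 3, 1

Positive roots: 0; Negative roots: 5 or 3 or 1


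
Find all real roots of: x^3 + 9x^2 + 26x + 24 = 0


Let p(x) = x^3 + 9x^2 + 26x + 24. By the rational root theorem (leading coefficient 1), any rational root is an integer divisor of 24: try ±1, ±2, ... in turn.
Test x = 1: value = 60 ≠ 0.
Test x = -1: value = 6 ≠ 0.
Test x = 2: value = 120 ≠ 0.
Test x = -2: value = 0 ✓, so (x + 2) is a factor.
Synthetic division by (x + 2): bring down 1; 1(-2) + 9 = 7; 7(-2) + 26 = 12; 12(-2) + 24 = 0 → quotient x^2 + 7x + 12, remainder 0.
Solve the quadratic x^2 + 7x + 12 = 0: discriminant = 7^2 - 4(1)(12) = 49 - 48 = 1.
sqrt(1) = 1, so x = (-7 ± 1)/2: x = -3 or x = -4.

x = -4, x = -3, x = -2


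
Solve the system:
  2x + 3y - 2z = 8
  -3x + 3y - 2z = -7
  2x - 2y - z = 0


Using Cramer's rule. Expand each determinant along the first row.
D  = 2*[3*(-1) - (-2)*(-2)] - 3*[(-3)*(-1) - (-2)*2] + (-2)*[(-3)*(-2) - 3*2]
  = 2*(-7) - 3*(7) + (-2)*(0) = -35
Dx = 8*[3*(-1) - (-2)*(-2)] - 3*[(-7)*(-1) - (-2)*0] + (-2)*[(-7)*(-2) - 3*0]
  = 8*(-7) - 3*(7) + (-2)*(14) = -105
Dy = 2*[(-7)*(-1) - (-2)*0] - 8*[(-3)*(-1) - (-2)*2] + (-2)*[(-3)*0 - (-7)*2]
  = 2*(7) - 8*(7) + (-2)*(14) = -70
Dz = 2*[3*0 - (-7)*(-2)] - 3*[(-3)*0 - (-7)*2] + 8*[(-3)*(-2) - 3*2]
  = 2*(-14) - 3*(14) + 8*(0) = -70
x = Dx/D = -105/-35 = 3, y = Dy/D = -70/-35 = 2, z = Dz/D = -70/-35 = 2
Check eq1: (2)(3) + (3)(2) + (-2)(2) = 8 = 8 ✓
Check eq2: (-3)(3) + (3)(2) + (-2)(2) = -7 = -7 ✓
Check eq3: (2)(3) + (-2)(2) + (-1)(2) = 0 = 0 ✓

x = 3, y = 2, z = 2


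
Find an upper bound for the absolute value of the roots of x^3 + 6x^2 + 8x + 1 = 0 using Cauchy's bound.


Cauchy's bound: all roots r satisfy |r| <= 1 + max(|a_i/a_n|) for i = 0,...,n-1
where a_n is the leading coefficient.

Coefficients: [1, 6, 8, 1]
Leading coefficient a_n = 1
Ratios |a_i/a_n|: 6, 8, 1
Maximum ratio: 8
Cauchy's bound: |r| <= 1 + 8 = 9

Upper bound = 9


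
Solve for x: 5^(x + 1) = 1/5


Express both sides with the same base.
1/5 = 5^(-1)
Since the bases match, equate exponents: x + 1 = -1
So x = -1 - (1) = -2

x = -2


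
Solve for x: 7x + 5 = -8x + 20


Starting with: 7x + 5 = -8x + 20
Move all x terms to left: (7 + 8)x = 20 - 5
Simplify: 15x = 15
Divide both sides by 15: x = 1

x = 1


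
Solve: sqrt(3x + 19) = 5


Square both sides: 3x + 19 = 5^2 = 25
3x = 25 - 19 = 6
x = 2
Check: sqrt(3*2 + 19) = sqrt(25) = 5 ✓

x = 2


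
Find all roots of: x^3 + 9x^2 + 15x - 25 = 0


Let p(x) = x^3 + 9x^2 + 15x - 25. By the rational root theorem (leading coefficient 1), any rational root is an integer divisor of 25: try ±1, ±2, ... in turn.
Test x = 1: value = 0 ✓, so (x - 1) is a factor.
Synthetic division by (x - 1): bring down 1; 1(1) + 9 = 10; 10(1) + 15 = 25; 25(1) - 25 = 0 → quotient x^2 + 10x + 25, remainder 0.
Solve the quadratic x^2 + 10x + 25 = 0: discriminant = 10^2 - 4(1)(25) = 100 - 100 = 0.
Discriminant = 0, so a double root: x = -10/2 = -5.
Collecting all roots found:

x = -5 (multiplicity 2), x = 1


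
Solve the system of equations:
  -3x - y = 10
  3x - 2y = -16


Using Cramer's rule:
Determinant D = (-3)(-2) - (3)(-1) = 6 + 3 = 9
Dx = (10)(-2) - (-16)(-1) = -20 - 16 = -36
Dy = (-3)(-16) - (3)(10) = 48 - 30 = 18
x = Dx/D = -36/9 = -4
y = Dy/D = 18/9 = 2

x = -4, y = 2


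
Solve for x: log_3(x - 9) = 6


Convert to exponential form: x - 9 = 3^6 = 729
x = 729 + 9 = 738
Check: log_3(738 - 9) = log_3(729) = log_3(729) = 6 ✓

x = 738


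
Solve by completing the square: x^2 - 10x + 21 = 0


Start: x^2 - 10x + 21 = 0
Move constant: x^2 - 10x = -21
Half of -10 is -5, squared is 25
Add 25 to both sides: x^2 - 10x + 25 = 4
(x - 5)^2 = 4
x - 5 = ±2
x = 5 + 2 = 7 or x = 5 - 2 = 3

x = 3, x = 7


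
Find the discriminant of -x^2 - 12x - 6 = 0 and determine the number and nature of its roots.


For ax^2 + bx + c = 0, discriminant D = b^2 - 4ac
Here a = -1, b = -12, c = -6
D = (-12)^2 - 4(-1)(-6) = 144 - 24 = 120

D = 120 > 0 but not a perfect square
The equation has 2 distinct real irrational roots.

Discriminant = 120, 2 distinct real irrational roots


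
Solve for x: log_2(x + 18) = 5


Convert to exponential form: x + 18 = 2^5 = 32
x = 32 - 18 = 14
Check: log_2(14 + 18) = log_2(32) = log_2(32) = 5 ✓

x = 14


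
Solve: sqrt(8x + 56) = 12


Square both sides: 8x + 56 = 12^2 = 144
8x = 144 - 56 = 88
x = 11
Check: sqrt(8*11 + 56) = sqrt(144) = 12 ✓

x = 11


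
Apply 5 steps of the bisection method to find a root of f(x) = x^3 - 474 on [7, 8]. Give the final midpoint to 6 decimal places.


f(x) = x^3 - 474
f(7) = -131 < 0
f(8) = 38 > 0

Step 1: midpoint = (7.000000 + 8.000000)/2 = 7.500000
  f(7.500000) = -52.125000
  f(mid) < 0, so root is in [7.500000, 8.000000]

Step 2: midpoint = (7.500000 + 8.000000)/2 = 7.750000
  f(7.750000) = -8.515625
  f(mid) < 0, so root is in [7.750000, 8.000000]

Step 3: midpoint = (7.750000 + 8.000000)/2 = 7.875000
  f(7.875000) = 14.373047
  f(mid) > 0, so root is in [7.750000, 7.875000]

Step 4: midpoint = (7.750000 + 7.875000)/2 = 7.812500
  f(7.812500) = 2.837158
  f(mid) > 0, so root is in [7.750000, 7.812500]

Step 5: midpoint = (7.750000 + 7.812500)/2 = 7.781250
  f(7.781250) = -2.862030
  f(mid) < 0, so root is in [7.781250, 7.812500]

midpoint = 7.781250


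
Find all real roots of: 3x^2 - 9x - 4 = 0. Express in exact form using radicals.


Using the quadratic formula: x = (-b ± sqrt(b^2 - 4ac)) / (2a)
Here a = 3, b = -9, c = -4
Discriminant = b^2 - 4ac = (-9)^2 - 4(3)(-4) = 81 + 48 = 129
Since discriminant = 129 > 0, there are two real roots.
x = (9 ± sqrt(129)) / 6
Numerically: x ≈ 3.3930 or x ≈ -0.3930

x = (9 + sqrt(129)) / 6 or x = (9 - sqrt(129)) / 6


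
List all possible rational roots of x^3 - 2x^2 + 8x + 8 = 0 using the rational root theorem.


Rational root theorem: possible roots are ±p/q where:
  p divides the constant term (8): p ∈ {1, 2, 4, 8}
  q divides the leading coefficient (1): q ∈ {1}

All possible rational roots: -8, -4, -2, -1, 1, 2, 4, 8

-8, -4, -2, -1, 1, 2, 4, 8


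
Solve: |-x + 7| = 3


An absolute value equation |expr| = 3 gives two cases:
Case 1: -x + 7 = 3
  -x = -4, so x = 4
Case 2: -x + 7 = -3
  -x = -10, so x = 10

x = 4, x = 10


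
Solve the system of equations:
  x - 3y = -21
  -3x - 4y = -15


Using Cramer's rule:
Determinant D = (1)(-4) - (-3)(-3) = -4 - 9 = -13
Dx = (-21)(-4) - (-15)(-3) = 84 - 45 = 39
Dy = (1)(-15) - (-3)(-21) = -15 - 63 = -78
x = Dx/D = 39/-13 = -3
y = Dy/D = -78/-13 = 6

x = -3, y = 6


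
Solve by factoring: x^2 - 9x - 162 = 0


We need two numbers that multiply to -162 and add to -9.
Those numbers are -18 and 9 (since (-18) * 9 = -162 and (-18) + 9 = -9).
So x^2 - 9x - 162 = (x - 18)(x + 9) = 0
Setting each factor to zero: x = 18 or x = -9

x = -9, x = 18


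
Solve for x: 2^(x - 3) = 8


Express both sides with the same base.
8 = 2^3
Since the bases match, equate exponents: x - 3 = 3
So x = 3 - (-3) = 6

x = 6


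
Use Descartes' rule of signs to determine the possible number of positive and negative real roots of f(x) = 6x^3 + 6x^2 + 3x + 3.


Descartes' rule of signs:

For positive roots, count sign changes in f(x) = 6x^3 + 6x^2 + 3x + 3:
Signs of coefficients: +, +, +, +
Number of sign changes: 0
Possible positive real roots: 0

For negative roots, examine f(-x) = -6x^3 + 6x^2 - 3x + 3:
Signs of coefficients: -, +, -, +
Number of sign changes: 3
Possible negative real roots: 3, 1

Positive roots: 0; Negative roots: 3 or 1


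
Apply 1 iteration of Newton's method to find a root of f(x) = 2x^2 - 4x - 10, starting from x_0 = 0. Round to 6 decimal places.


Newton's method: x_(n+1) = x_n - f(x_n)/f'(x_n)
f(x) = 2x^2 - 4x - 10
f'(x) = 4x - 4

Iteration 1:
  f(0.000000) = -10.000000
  f'(0.000000) = -4.000000
  x_1 = 0.000000 - (-10.000000)/(-4.000000) = -2.500000

x_1 = -2.500000


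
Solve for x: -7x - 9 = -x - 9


Starting with: -7x - 9 = -x - 9
Move all x terms to left: (-7 + 1)x = -9 + 9
Simplify: -6x = 0
Divide both sides by -6: x = 0

x = 0


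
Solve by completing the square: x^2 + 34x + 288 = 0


Start: x^2 + 34x + 288 = 0
Move constant: x^2 + 34x = -288
Half of 34 is 17, squared is 289
Add 289 to both sides: x^2 + 34x + 289 = 1
(x + 17)^2 = 1
x + 17 = ±1
x = -17 + 1 = -16 or x = -17 - 1 = -18

x = -18, x = -16


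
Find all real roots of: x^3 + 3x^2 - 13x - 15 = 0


Let p(x) = x^3 + 3x^2 - 13x - 15. By the rational root theorem (leading coefficient 1), any rational root is an integer divisor of 15: try ±1, ±2, ... in turn.
Test x = 1: value = -24 ≠ 0.
Test x = -1: value = 0 ✓, so (x + 1) is a factor.
Synthetic division by (x + 1): bring down 1; 1(-1) + 3 = 2; 2(-1) - 13 = -15; (-15)(-1) - 15 = 0 → quotient x^2 + 2x - 15, remainder 0.
Solve the quadratic x^2 + 2x - 15 = 0: discriminant = 2^2 - 4(1)(-15) = 4 + 60 = 64.
sqrt(64) = 8, so x = (-2 ± 8)/2: x = 3 or x = -5.

x = -5, x = -1, x = 3


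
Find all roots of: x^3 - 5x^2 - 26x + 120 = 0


Let p(x) = x^3 - 5x^2 - 26x + 120. By the rational root theorem (leading coefficient 1), any rational root is an integer divisor of 120: try ±1, ±2, ... in turn.
Test x = 1: value = 90 ≠ 0.
Test x = -1: value = 140 ≠ 0.
Test x = 2: value = 56 ≠ 0.
Test x = -2: value = 144 ≠ 0.
Test x = 3: value = 24 ≠ 0.
Test x = -3: value = 126 ≠ 0.
Test x = 4: value = 0 ✓, so (x - 4) is a factor.
Synthetic division by (x - 4): bring down 1; 1(4) - 5 = -1; (-1)(4) - 26 = -30; (-30)(4) + 120 = 0 → quotient x^2 - x - 30, remainder 0.
Solve the quadratic x^2 - x - 30 = 0: discriminant = (-1)^2 - 4(1)(-30) = 1 + 120 = 121.
sqrt(121) = 11, so x = (1 ± 11)/2: x = 6 or x = -5.
Collecting all roots found:

x = -5, x = 4, x = 6


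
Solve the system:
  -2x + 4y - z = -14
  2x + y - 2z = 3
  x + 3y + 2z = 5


Using Cramer's rule. Expand each determinant along the first row.
D  = (-2)*[1*2 - (-2)*3] - 4*[2*2 - (-2)*1] + (-1)*[2*3 - 1*1]
  = (-2)*(8) - 4*(6) + (-1)*(5) = -45
Dx = (-14)*[1*2 - (-2)*3] - 4*[3*2 - (-2)*5] + (-1)*[3*3 - 1*5]
  = (-14)*(8) - 4*(16) + (-1)*(4) = -180
Dy = (-2)*[3*2 - (-2)*5] - (-14)*[2*2 - (-2)*1] + (-1)*[2*5 - 3*1]
  = (-2)*(16) - (-14)*(6) + (-1)*(7) = 45
Dz = (-2)*[1*5 - 3*3] - 4*[2*5 - 3*1] + (-14)*[2*3 - 1*1]
  = (-2)*(-4) - 4*(7) + (-14)*(5) = -90
x = Dx/D = -180/-45 = 4, y = Dy/D = 45/-45 = -1, z = Dz/D = -90/-45 = 2
Check eq1: (-2)(4) + (4)(-1) + (-1)(2) = -14 = -14 ✓
Check eq2: (2)(4) + (1)(-1) + (-2)(2) = 3 = 3 ✓
Check eq3: (1)(4) + (3)(-1) + (2)(2) = 5 = 5 ✓

x = 4, y = -1, z = 2


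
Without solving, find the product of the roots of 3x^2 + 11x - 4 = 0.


By Vieta's formulas for ax^2 + bx + c = 0:
  Sum of roots = -b/a
  Product of roots = c/a

Here a = 3, b = 11, c = -4
Sum = -(11)/3 = -11/3
Product = -4/3 = -4/3

Product = -4/3


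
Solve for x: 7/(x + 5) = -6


Multiply both sides by (x + 5): 7 = -6(x + 5)
Distribute: 7 = -6x - 30
-6x = 7 + 30 = 37
x = -37/6

x = -37/6


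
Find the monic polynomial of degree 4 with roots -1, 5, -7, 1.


A monic polynomial with roots -1, 5, -7, 1 is:
p(x) = (x + 1)(x - 5)(x + 7)(x - 1)
After multiplying by (x + 1): x + 1
After multiplying by (x - 5): x^2 - 4x - 5
After multiplying by (x + 7): x^3 + 3x^2 - 33x - 35
After multiplying by (x - 1): x^4 + 2x^3 - 36x^2 - 2x + 35

x^4 + 2x^3 - 36x^2 - 2x + 35


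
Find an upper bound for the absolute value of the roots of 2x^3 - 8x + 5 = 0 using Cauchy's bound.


Cauchy's bound: all roots r satisfy |r| <= 1 + max(|a_i/a_n|) for i = 0,...,n-1
where a_n is the leading coefficient.

Coefficients: [2, 0, -8, 5]
Leading coefficient a_n = 2
Ratios |a_i/a_n|: 0, 4, 5/2
Maximum ratio: 4
Cauchy's bound: |r| <= 1 + 4 = 5

Upper bound = 5


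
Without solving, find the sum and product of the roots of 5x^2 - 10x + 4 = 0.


By Vieta's formulas for ax^2 + bx + c = 0:
  Sum of roots = -b/a
  Product of roots = c/a

Here a = 5, b = -10, c = 4
Sum = -(-10)/5 = 2
Product = 4/5 = 4/5

Sum = 2, Product = 4/5


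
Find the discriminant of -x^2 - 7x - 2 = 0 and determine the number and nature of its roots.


For ax^2 + bx + c = 0, discriminant D = b^2 - 4ac
Here a = -1, b = -7, c = -2
D = (-7)^2 - 4(-1)(-2) = 49 - 8 = 41

D = 41 > 0 but not a perfect square
The equation has 2 distinct real irrational roots.

Discriminant = 41, 2 distinct real irrational roots


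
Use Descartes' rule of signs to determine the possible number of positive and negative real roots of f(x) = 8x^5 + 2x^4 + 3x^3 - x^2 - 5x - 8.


Descartes' rule of signs:

For positive roots, count sign changes in f(x) = 8x^5 + 2x^4 + 3x^3 - x^2 - 5x - 8:
Signs of coefficients: +, +, +, -, -, -
Number of sign changes: 1
Possible positive real roots: 1

For negative roots, examine f(-x) = -8x^5 + 2x^4 - 3x^3 - x^2 + 5x - 8:
Signs of coefficients: -, +, -, -, +, -
Number of sign changes: 4
Possible negative real roots: 4, 2, 0

Positive roots: 1; Negative roots: 4 or 2 or 0


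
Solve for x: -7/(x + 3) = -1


Multiply both sides by (x + 3): -7 = -1(x + 3)
Distribute: -7 = -x - 3
-x = -7 + 3 = -4
x = 4

x = 4


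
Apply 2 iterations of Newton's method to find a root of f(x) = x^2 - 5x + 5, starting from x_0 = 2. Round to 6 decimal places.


Newton's method: x_(n+1) = x_n - f(x_n)/f'(x_n)
f(x) = x^2 - 5x + 5
f'(x) = 2x - 5

Iteration 1:
  f(2.000000) = -1.000000
  f'(2.000000) = -1.000000
  x_1 = 2.000000 - (-1.000000)/(-1.000000) = 1.000000

Iteration 2:
  f(1.000000) = 1.000000
  f'(1.000000) = -3.000000
  x_2 = 1.000000 - (1.000000)/(-3.000000) = 1.333333

x_2 = 1.333333


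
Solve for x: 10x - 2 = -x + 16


Starting with: 10x - 2 = -x + 16
Move all x terms to left: (10 + 1)x = 16 + 2
Simplify: 11x = 18
Divide both sides by 11: x = 18/11

x = 18/11


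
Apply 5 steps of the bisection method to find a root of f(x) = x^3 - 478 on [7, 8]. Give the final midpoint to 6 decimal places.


f(x) = x^3 - 478
f(7) = -135 < 0
f(8) = 34 > 0

Step 1: midpoint = (7.000000 + 8.000000)/2 = 7.500000
  f(7.500000) = -56.125000
  f(mid) < 0, so root is in [7.500000, 8.000000]

Step 2: midpoint = (7.500000 + 8.000000)/2 = 7.750000
  f(7.750000) = -12.515625
  f(mid) < 0, so root is in [7.750000, 8.000000]

Step 3: midpoint = (7.750000 + 8.000000)/2 = 7.875000
  f(7.875000) = 10.373047
  f(mid) > 0, so root is in [7.750000, 7.875000]

Step 4: midpoint = (7.750000 + 7.875000)/2 = 7.812500
  f(7.812500) = -1.162842
  f(mid) < 0, so root is in [7.812500, 7.875000]

Step 5: midpoint = (7.812500 + 7.875000)/2 = 7.843750
  f(7.843750) = 4.582123
  f(mid) > 0, so root is in [7.812500, 7.843750]

midpoint = 7.843750


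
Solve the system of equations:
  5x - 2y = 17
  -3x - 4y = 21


Using Cramer's rule:
Determinant D = (5)(-4) - (-3)(-2) = -20 - 6 = -26
Dx = (17)(-4) - (21)(-2) = -68 + 42 = -26
Dy = (5)(21) - (-3)(17) = 105 + 51 = 156
x = Dx/D = -26/-26 = 1
y = Dy/D = 156/-26 = -6

x = 1, y = -6


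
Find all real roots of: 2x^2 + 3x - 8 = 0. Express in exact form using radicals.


Using the quadratic formula: x = (-b ± sqrt(b^2 - 4ac)) / (2a)
Here a = 2, b = 3, c = -8
Discriminant = b^2 - 4ac = 3^2 - 4(2)(-8) = 9 + 64 = 73
Since discriminant = 73 > 0, there are two real roots.
x = (-3 ± sqrt(73)) / 4
Numerically: x ≈ 1.3860 or x ≈ -2.8860

x = (-3 + sqrt(73)) / 4 or x = (-3 - sqrt(73)) / 4


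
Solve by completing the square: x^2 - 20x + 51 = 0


Start: x^2 - 20x + 51 = 0
Move constant: x^2 - 20x = -51
Half of -20 is -10, squared is 100
Add 100 to both sides: x^2 - 20x + 100 = 49
(x - 10)^2 = 49
x - 10 = ±7
x = 10 + 7 = 17 or x = 10 - 7 = 3

x = 3, x = 17


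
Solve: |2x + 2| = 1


An absolute value equation |expr| = 1 gives two cases:
Case 1: 2x + 2 = 1
  2x = -1, so x = -1/2
Case 2: 2x + 2 = -1
  2x = -3, so x = -3/2

x = -3/2, x = -1/2


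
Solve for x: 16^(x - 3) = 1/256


Express both sides with the same base.
1/256 = 16^(-2)
Since the bases match, equate exponents: x - 3 = -2
So x = -2 - (-3) = 1

x = 1


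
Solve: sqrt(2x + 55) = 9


Square both sides: 2x + 55 = 9^2 = 81
2x = 81 - 55 = 26
x = 13
Check: sqrt(2*13 + 55) = sqrt(81) = 9 ✓

x = 13


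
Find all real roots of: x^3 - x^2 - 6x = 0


The constant term is 0, so x = 0 is a root. Factor out x:
  x(x^2 - x - 6) = 0
Solve the quadratic x^2 - x - 6 = 0: discriminant = (-1)^2 - 4(1)(-6) = 1 + 24 = 25.
sqrt(25) = 5, so x = (1 ± 5)/2: x = 3 or x = -2.

x = -2, x = 0, x = 3


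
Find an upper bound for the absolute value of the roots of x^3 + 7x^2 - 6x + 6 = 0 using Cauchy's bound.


Cauchy's bound: all roots r satisfy |r| <= 1 + max(|a_i/a_n|) for i = 0,...,n-1
where a_n is the leading coefficient.

Coefficients: [1, 7, -6, 6]
Leading coefficient a_n = 1
Ratios |a_i/a_n|: 7, 6, 6
Maximum ratio: 7
Cauchy's bound: |r| <= 1 + 7 = 8

Upper bound = 8


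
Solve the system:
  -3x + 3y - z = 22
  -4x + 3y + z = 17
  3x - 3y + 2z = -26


Using Cramer's rule. Expand each determinant along the first row.
D  = (-3)*[3*2 - 1*(-3)] - 3*[(-4)*2 - 1*3] + (-1)*[(-4)*(-3) - 3*3]
  = (-3)*(9) - 3*(-11) + (-1)*(3) = 3
Dx = 22*[3*2 - 1*(-3)] - 3*[17*2 - 1*(-26)] + (-1)*[17*(-3) - 3*(-26)]
  = 22*(9) - 3*(60) + (-1)*(27) = -9
Dy = (-3)*[17*2 - 1*(-26)] - 22*[(-4)*2 - 1*3] + (-1)*[(-4)*(-26) - 17*3]
  = (-3)*(60) - 22*(-11) + (-1)*(53) = 9
Dz = (-3)*[3*(-26) - 17*(-3)] - 3*[(-4)*(-26) - 17*3] + 22*[(-4)*(-3) - 3*3]
  = (-3)*(-27) - 3*(53) + 22*(3) = -12
x = Dx/D = -9/3 = -3, y = Dy/D = 9/3 = 3, z = Dz/D = -12/3 = -4
Check eq1: (-3)(-3) + (3)(3) + (-1)(-4) = 22 = 22 ✓
Check eq2: (-4)(-3) + (3)(3) + (1)(-4) = 17 = 17 ✓
Check eq3: (3)(-3) + (-3)(3) + (2)(-4) = -26 = -26 ✓

x = -3, y = 3, z = -4


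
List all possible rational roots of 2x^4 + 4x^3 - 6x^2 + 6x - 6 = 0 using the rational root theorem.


Rational root theorem: possible roots are ±p/q where:
  p divides the constant term (-6): p ∈ {1, 2, 3, 6}
  q divides the leading coefficient (2): q ∈ {1, 2}

All possible rational roots: -6, -3, -2, -3/2, -1, -1/2, 1/2, 1, 3/2, 2, 3, 6

-6, -3, -2, -3/2, -1, -1/2, 1/2, 1, 3/2, 2, 3, 6


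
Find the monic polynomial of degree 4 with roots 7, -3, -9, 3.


A monic polynomial with roots 7, -3, -9, 3 is:
p(x) = (x - 7)(x + 3)(x + 9)(x - 3)
After multiplying by (x - 7): x - 7
After multiplying by (x + 3): x^2 - 4x - 21
After multiplying by (x + 9): x^3 + 5x^2 - 57x - 189
After multiplying by (x - 3): x^4 + 2x^3 - 72x^2 - 18x + 567

x^4 + 2x^3 - 72x^2 - 18x + 567


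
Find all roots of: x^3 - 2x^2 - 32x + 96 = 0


Let p(x) = x^3 - 2x^2 - 32x + 96. By the rational root theorem (leading coefficient 1), any rational root is an integer divisor of 96: try ±1, ±2, ... in turn.
Test x = 1: value = 63 ≠ 0.
Test x = -1: value = 125 ≠ 0.
Test x = 2: value = 32 ≠ 0.
Test x = -2: value = 144 ≠ 0.
Test x = 3: value = 9 ≠ 0.
Test x = -3: value = 147 ≠ 0.
Test x = 4: value = 0 ✓, so (x - 4) is a factor.
Synthetic division by (x - 4): bring down 1; 1(4) - 2 = 2; 2(4) - 32 = -24; (-24)(4) + 96 = 0 → quotient x^2 + 2x - 24, remainder 0.
Solve the quadratic x^2 + 2x - 24 = 0: discriminant = 2^2 - 4(1)(-24) = 4 + 96 = 100.
sqrt(100) = 10, so x = (-2 ± 10)/2: x = 4 or x = -6.
Collecting all roots found:

x = -6, x = 4 (multiplicity 2)


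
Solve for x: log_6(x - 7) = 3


Convert to exponential form: x - 7 = 6^3 = 216
x = 216 + 7 = 223
Check: log_6(223 - 7) = log_6(216) = log_6(216) = 3 ✓

x = 223


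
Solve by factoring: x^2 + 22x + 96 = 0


We need two numbers that multiply to 96 and add to 22.
Those numbers are 6 and 16 (since 6 * 16 = 96 and 6 + 16 = 22).
So x^2 + 22x + 96 = (x + 6)(x + 16) = 0
Setting each factor to zero: x = -6 or x = -16

x = -16, x = -6


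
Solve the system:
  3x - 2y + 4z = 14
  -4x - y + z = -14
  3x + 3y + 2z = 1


Using Cramer's rule. Expand each determinant along the first row.
D  = 3*[(-1)*2 - 1*3] - (-2)*[(-4)*2 - 1*3] + 4*[(-4)*3 - (-1)*3]
  = 3*(-5) - (-2)*(-11) + 4*(-9) = -73
Dx = 14*[(-1)*2 - 1*3] - (-2)*[(-14)*2 - 1*1] + 4*[(-14)*3 - (-1)*1]
  = 14*(-5) - (-2)*(-29) + 4*(-41) = -292
Dy = 3*[(-14)*2 - 1*1] - 14*[(-4)*2 - 1*3] + 4*[(-4)*1 - (-14)*3]
  = 3*(-29) - 14*(-11) + 4*(38) = 219
Dz = 3*[(-1)*1 - (-14)*3] - (-2)*[(-4)*1 - (-14)*3] + 14*[(-4)*3 - (-1)*3]
  = 3*(41) - (-2)*(38) + 14*(-9) = 73
x = Dx/D = -292/-73 = 4, y = Dy/D = 219/-73 = -3, z = Dz/D = 73/-73 = -1
Check eq1: (3)(4) + (-2)(-3) + (4)(-1) = 14 = 14 ✓
Check eq2: (-4)(4) + (-1)(-3) + (1)(-1) = -14 = -14 ✓
Check eq3: (3)(4) + (3)(-3) + (2)(-1) = 1 = 1 ✓

x = 4, y = -3, z = -1


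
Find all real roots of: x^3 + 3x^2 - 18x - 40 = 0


Let p(x) = x^3 + 3x^2 - 18x - 40. By the rational root theorem (leading coefficient 1), any rational root is an integer divisor of 40: try ±1, ±2, ... in turn.
Test x = 1: value = -54 ≠ 0.
Test x = -1: value = -20 ≠ 0.
Test x = 2: value = -56 ≠ 0.
Test x = -2: value = 0 ✓, so (x + 2) is a factor.
Synthetic division by (x + 2): bring down 1; 1(-2) + 3 = 1; 1(-2) - 18 = -20; (-20)(-2) - 40 = 0 → quotient x^2 + x - 20, remainder 0.
Solve the quadratic x^2 + x - 20 = 0: discriminant = 1^2 - 4(1)(-20) = 1 + 80 = 81.
sqrt(81) = 9, so x = (-1 ± 9)/2: x = 4 or x = -5.

x = -5, x = -2, x = 4


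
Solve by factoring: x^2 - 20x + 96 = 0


We need two numbers that multiply to 96 and add to -20.
Those numbers are -8 and -12 (since (-8) * (-12) = 96 and (-8) + (-12) = -20).
So x^2 - 20x + 96 = (x - 8)(x - 12) = 0
Setting each factor to zero: x = 8 or x = 12

x = 8, x = 12


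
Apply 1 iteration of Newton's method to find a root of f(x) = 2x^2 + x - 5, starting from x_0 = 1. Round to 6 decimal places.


Newton's method: x_(n+1) = x_n - f(x_n)/f'(x_n)
f(x) = 2x^2 + x - 5
f'(x) = 4x + 1

Iteration 1:
  f(1.000000) = -2.000000
  f'(1.000000) = 5.000000
  x_1 = 1.000000 - (-2.000000)/(5.000000) = 1.400000

x_1 = 1.400000


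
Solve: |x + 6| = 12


An absolute value equation |expr| = 12 gives two cases:
Case 1: x + 6 = 12
  x = 6, so x = 6
Case 2: x + 6 = -12
  x = -18, so x = -18

x = -18, x = 6


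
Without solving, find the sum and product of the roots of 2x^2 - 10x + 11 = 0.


By Vieta's formulas for ax^2 + bx + c = 0:
  Sum of roots = -b/a
  Product of roots = c/a

Here a = 2, b = -10, c = 11
Sum = -(-10)/2 = 5
Product = 11/2 = 11/2

Sum = 5, Product = 11/2


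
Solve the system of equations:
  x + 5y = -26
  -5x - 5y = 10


Using Cramer's rule:
Determinant D = (1)(-5) - (-5)(5) = -5 + 25 = 20
Dx = (-26)(-5) - (10)(5) = 130 - 50 = 80
Dy = (1)(10) - (-5)(-26) = 10 - 130 = -120
x = Dx/D = 80/20 = 4
y = Dy/D = -120/20 = -6

x = 4, y = -6


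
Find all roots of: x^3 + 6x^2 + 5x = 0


The constant term is 0, so x = 0 is a root. Factor out x:
  x^2 + 6x + 5 = 0
Solve the quadratic x^2 + 6x + 5 = 0: discriminant = 6^2 - 4(1)(5) = 36 - 20 = 16.
sqrt(16) = 4, so x = (-6 ± 4)/2: x = -1 or x = -5.
Collecting all roots found:

x = -5, x = -1, x = 0


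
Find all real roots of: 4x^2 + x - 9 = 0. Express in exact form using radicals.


Using the quadratic formula: x = (-b ± sqrt(b^2 - 4ac)) / (2a)
Here a = 4, b = 1, c = -9
Discriminant = b^2 - 4ac = 1^2 - 4(4)(-9) = 1 + 144 = 145
Since discriminant = 145 > 0, there are two real roots.
x = (-1 ± sqrt(145)) / 8
Numerically: x ≈ 1.3802 or x ≈ -1.6302

x = (-1 + sqrt(145)) / 8 or x = (-1 - sqrt(145)) / 8


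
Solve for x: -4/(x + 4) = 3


Multiply both sides by (x + 4): -4 = 3(x + 4)
Distribute: -4 = 3x + 12
3x = -4 - 12 = -16
x = -16/3

x = -16/3
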